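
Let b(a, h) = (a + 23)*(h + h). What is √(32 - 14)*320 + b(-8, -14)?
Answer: -420 + 960*√2 ≈ 937.64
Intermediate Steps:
b(a, h) = 2*h*(23 + a) (b(a, h) = (23 + a)*(2*h) = 2*h*(23 + a))
√(32 - 14)*320 + b(-8, -14) = √(32 - 14)*320 + 2*(-14)*(23 - 8) = √18*320 + 2*(-14)*15 = (3*√2)*320 - 420 = 960*√2 - 420 = -420 + 960*√2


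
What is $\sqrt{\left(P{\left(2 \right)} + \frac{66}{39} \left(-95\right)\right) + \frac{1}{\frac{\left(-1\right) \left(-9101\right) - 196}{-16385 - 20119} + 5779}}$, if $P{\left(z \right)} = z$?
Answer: $\frac{2 i \sqrt{1766263565390265786}}{210947711} \approx 12.6 i$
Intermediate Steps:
$\sqrt{\left(P{\left(2 \right)} + \frac{66}{39} \left(-95\right)\right) + \frac{1}{\frac{\left(-1\right) \left(-9101\right) - 196}{-16385 - 20119} + 5779}} = \sqrt{\left(2 + \frac{66}{39} \left(-95\right)\right) + \frac{1}{\frac{\left(-1\right) \left(-9101\right) - 196}{-16385 - 20119} + 5779}} = \sqrt{\left(2 + 66 \cdot \frac{1}{39} \left(-95\right)\right) + \frac{1}{\frac{9101 - 196}{-36504} + 5779}} = \sqrt{\left(2 + \frac{22}{13} \left(-95\right)\right) + \frac{1}{8905 \left(- \frac{1}{36504}\right) + 5779}} = \sqrt{\left(2 - \frac{2090}{13}\right) + \frac{1}{- \frac{685}{2808} + 5779}} = \sqrt{- \frac{2064}{13} + \frac{1}{\frac{16226747}{2808}}} = \sqrt{- \frac{2064}{13} + \frac{2808}{16226747}} = \sqrt{- \frac{33491969304}{210947711}} = \frac{2 i \sqrt{1766263565390265786}}{210947711}$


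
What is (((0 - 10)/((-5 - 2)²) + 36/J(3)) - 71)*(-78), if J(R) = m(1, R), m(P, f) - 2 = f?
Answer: 1223118/245 ≈ 4992.3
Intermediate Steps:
m(P, f) = 2 + f
J(R) = 2 + R
(((0 - 10)/((-5 - 2)²) + 36/J(3)) - 71)*(-78) = (((0 - 10)/((-5 - 2)²) + 36/(2 + 3)) - 71)*(-78) = ((-10/((-7)²) + 36/5) - 71)*(-78) = ((-10/49 + 36*(⅕)) - 71)*(-78) = ((-10*1/49 + 36/5) - 71)*(-78) = ((-10/49 + 36/5) - 71)*(-78) = (1714/245 - 71)*(-78) = -15681/245*(-78) = 1223118/245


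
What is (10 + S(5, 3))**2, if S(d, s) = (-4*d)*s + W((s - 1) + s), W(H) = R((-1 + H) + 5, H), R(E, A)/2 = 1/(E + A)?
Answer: 121801/49 ≈ 2485.7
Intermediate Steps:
R(E, A) = 2/(A + E) (R(E, A) = 2/(E + A) = 2/(A + E))
W(H) = 2/(4 + 2*H) (W(H) = 2/(H + ((-1 + H) + 5)) = 2/(H + (4 + H)) = 2/(4 + 2*H))
S(d, s) = 1/(1 + 2*s) - 4*d*s (S(d, s) = (-4*d)*s + 1/(2 + ((s - 1) + s)) = -4*d*s + 1/(2 + ((-1 + s) + s)) = -4*d*s + 1/(2 + (-1 + 2*s)) = -4*d*s + 1/(1 + 2*s) = 1/(1 + 2*s) - 4*d*s)
(10 + S(5, 3))**2 = (10 + (1 - 4*5*3*(1 + 2*3))/(1 + 2*3))**2 = (10 + (1 - 4*5*3*(1 + 6))/(1 + 6))**2 = (10 + (1 - 4*5*3*7)/7)**2 = (10 + (1 - 420)/7)**2 = (10 + (1/7)*(-419))**2 = (10 - 419/7)**2 = (-349/7)**2 = 121801/49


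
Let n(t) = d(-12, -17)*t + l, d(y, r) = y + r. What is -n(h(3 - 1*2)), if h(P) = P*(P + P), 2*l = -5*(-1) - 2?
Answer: 113/2 ≈ 56.500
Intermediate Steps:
d(y, r) = r + y
l = 3/2 (l = (-5*(-1) - 2)/2 = (5 - 2)/2 = (½)*3 = 3/2 ≈ 1.5000)
h(P) = 2*P² (h(P) = P*(2*P) = 2*P²)
n(t) = 3/2 - 29*t (n(t) = (-17 - 12)*t + 3/2 = -29*t + 3/2 = 3/2 - 29*t)
-n(h(3 - 1*2)) = -(3/2 - 58*(3 - 1*2)²) = -(3/2 - 58*(3 - 2)²) = -(3/2 - 58*1²) = -(3/2 - 58) = -1*(-113/2) = 113/2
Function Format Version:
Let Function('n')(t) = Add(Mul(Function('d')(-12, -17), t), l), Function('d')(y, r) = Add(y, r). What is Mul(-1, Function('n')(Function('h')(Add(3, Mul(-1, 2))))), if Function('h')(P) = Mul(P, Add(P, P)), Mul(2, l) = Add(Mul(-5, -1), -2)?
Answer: Rational(113, 2) ≈ 56.500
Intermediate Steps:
Function('d')(y, r) = Add(r, y)
l = Rational(3, 2) (l = Mul(Rational(1, 2), Add(Mul(-5, -1), -2)) = Mul(Rational(1, 2), Add(5, -2)) = Mul(Rational(1, 2), 3) = Rational(3, 2) ≈ 1.5000)
Function('h')(P) = Mul(2, Pow(P, 2)) (Function('h')(P) = Mul(P, Mul(2, P)) = Mul(2, Pow(P, 2)))
Function('n')(t) = Add(Rational(3, 2), Mul(-29, t)) (Function('n')(t) = Add(Mul(Add(-17, -12), t), Rational(3, 2)) = Add(Mul(-29, t), Rational(3, 2)) = Add(Rational(3, 2), Mul(-29, t)))
Mul(-1, Function('n')(Function('h')(Add(3, Mul(-1, 2))))) = Mul(-1, Add(Rational(3, 2), Mul(-29, Mul(2, Pow(Add(3, Mul(-1, 2)), 2))))) = Mul(-1, Add(Rational(3, 2), Mul(-29, Mul(2, Pow(Add(3, -2), 2))))) = Mul(-1, Add(Rational(3, 2), Mul(-29, Mul(2, Pow(1, 2))))) = Mul(-1, Add(Rational(3, 2), Mul(-29, Mul(2, 1)))) = Mul(-1, Add(Rational(3, 2), Mul(-29, 2))) = Mul(-1, Add(Rational(3, 2), -58)) = Mul(-1, Rational(-113, 2)) = Rational(113, 2)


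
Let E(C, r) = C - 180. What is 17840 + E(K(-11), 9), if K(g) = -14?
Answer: 17646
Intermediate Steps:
E(C, r) = -180 + C
17840 + E(K(-11), 9) = 17840 + (-180 - 14) = 17840 - 194 = 17646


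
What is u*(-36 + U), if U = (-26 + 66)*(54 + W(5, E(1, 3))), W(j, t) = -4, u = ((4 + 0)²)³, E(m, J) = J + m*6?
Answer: 8044544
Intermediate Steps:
E(m, J) = J + 6*m
u = 4096 (u = (4²)³ = 16³ = 4096)
U = 2000 (U = (-26 + 66)*(54 - 4) = 40*50 = 2000)
u*(-36 + U) = 4096*(-36 + 2000) = 4096*1964 = 8044544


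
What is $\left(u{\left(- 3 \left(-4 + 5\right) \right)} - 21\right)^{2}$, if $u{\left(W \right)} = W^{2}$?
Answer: $144$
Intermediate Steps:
$\left(u{\left(- 3 \left(-4 + 5\right) \right)} - 21\right)^{2} = \left(\left(- 3 \left(-4 + 5\right)\right)^{2} - 21\right)^{2} = \left(\left(\left(-3\right) 1\right)^{2} - 21\right)^{2} = \left(\left(-3\right)^{2} - 21\right)^{2} = \left(9 - 21\right)^{2} = \left(-12\right)^{2} = 144$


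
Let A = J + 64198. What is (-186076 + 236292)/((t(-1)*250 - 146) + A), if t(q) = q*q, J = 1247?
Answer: 50216/65549 ≈ 0.76608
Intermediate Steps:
t(q) = q**2
A = 65445 (A = 1247 + 64198 = 65445)
(-186076 + 236292)/((t(-1)*250 - 146) + A) = (-186076 + 236292)/(((-1)**2*250 - 146) + 65445) = 50216/((1*250 - 146) + 65445) = 50216/((250 - 146) + 65445) = 50216/(104 + 65445) = 50216/65549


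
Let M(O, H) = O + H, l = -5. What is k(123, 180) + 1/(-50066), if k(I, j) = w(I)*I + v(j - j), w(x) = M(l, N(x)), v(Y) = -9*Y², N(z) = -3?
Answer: -49264945/50066 ≈ -984.00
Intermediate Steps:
M(O, H) = H + O
w(x) = -8 (w(x) = -3 - 5 = -8)
k(I, j) = -8*I (k(I, j) = -8*I - 9*(j - j)² = -8*I - 9*0² = -8*I - 9*0 = -8*I + 0 = -8*I)
k(123, 180) + 1/(-50066) = -8*123 + 1/(-50066) = -984 - 1/50066 = -49264945/50066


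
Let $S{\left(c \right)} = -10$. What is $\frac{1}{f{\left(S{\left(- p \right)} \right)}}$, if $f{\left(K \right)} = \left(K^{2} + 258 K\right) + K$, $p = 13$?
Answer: $- \frac{1}{2490} \approx -0.00040161$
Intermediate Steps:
$f{\left(K \right)} = K^{2} + 259 K$
$\frac{1}{f{\left(S{\left(- p \right)} \right)}} = \frac{1}{\left(-10\right) \left(259 - 10\right)} = \frac{1}{\left(-10\right) 249} = \frac{1}{-2490} = - \frac{1}{2490}$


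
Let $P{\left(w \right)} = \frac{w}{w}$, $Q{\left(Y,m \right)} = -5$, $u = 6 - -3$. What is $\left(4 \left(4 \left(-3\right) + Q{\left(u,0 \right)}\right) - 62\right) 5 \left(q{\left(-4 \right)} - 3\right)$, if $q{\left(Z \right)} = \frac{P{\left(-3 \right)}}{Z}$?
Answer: $\frac{4225}{2} \approx 2112.5$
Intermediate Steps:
$u = 9$ ($u = 6 + 3 = 9$)
$P{\left(w \right)} = 1$
$q{\left(Z \right)} = \frac{1}{Z}$ ($q{\left(Z \right)} = 1 \frac{1}{Z} = \frac{1}{Z}$)
$\left(4 \left(4 \left(-3\right) + Q{\left(u,0 \right)}\right) - 62\right) 5 \left(q{\left(-4 \right)} - 3\right) = \left(4 \left(4 \left(-3\right) - 5\right) - 62\right) 5 \left(\frac{1}{-4} - 3\right) = \left(4 \left(-12 - 5\right) - 62\right) 5 \left(- \frac{1}{4} - 3\right) = \left(4 \left(-17\right) - 62\right) 5 \left(- \frac{13}{4}\right) = \left(-68 - 62\right) \left(- \frac{65}{4}\right) = \left(-130\right) \left(- \frac{65}{4}\right) = \frac{4225}{2}$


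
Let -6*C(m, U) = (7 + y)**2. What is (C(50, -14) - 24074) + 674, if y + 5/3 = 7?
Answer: -1264969/54 ≈ -23425.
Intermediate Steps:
y = 16/3 (y = -5/3 + 7 = 16/3 ≈ 5.3333)
C(m, U) = -1369/54 (C(m, U) = -(7 + 16/3)**2/6 = -(37/3)**2/6 = -1/6*1369/9 = -1369/54)
(C(50, -14) - 24074) + 674 = (-1369/54 - 24074) + 674 = -1301365/54 + 674 = -1264969/54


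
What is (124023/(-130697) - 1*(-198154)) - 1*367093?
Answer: -22079944506/130697 ≈ -1.6894e+5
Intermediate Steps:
(124023/(-130697) - 1*(-198154)) - 1*367093 = (124023*(-1/130697) + 198154) - 367093 = (-124023/130697 + 198154) - 367093 = 25898009315/130697 - 367093 = -22079944506/130697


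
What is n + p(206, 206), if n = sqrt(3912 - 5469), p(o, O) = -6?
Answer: -6 + 3*I*sqrt(173) ≈ -6.0 + 39.459*I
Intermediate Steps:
n = 3*I*sqrt(173) (n = sqrt(-1557) = 3*I*sqrt(173) ≈ 39.459*I)
n + p(206, 206) = 3*I*sqrt(173) - 6 = -6 + 3*I*sqrt(173)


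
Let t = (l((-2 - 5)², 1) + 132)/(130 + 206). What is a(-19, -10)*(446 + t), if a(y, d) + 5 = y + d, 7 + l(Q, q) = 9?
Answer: -1274915/84 ≈ -15178.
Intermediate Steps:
l(Q, q) = 2 (l(Q, q) = -7 + 9 = 2)
a(y, d) = -5 + d + y (a(y, d) = -5 + (y + d) = -5 + (d + y) = -5 + d + y)
t = 67/168 (t = (2 + 132)/(130 + 206) = 134/336 = 134*(1/336) = 67/168 ≈ 0.39881)
a(-19, -10)*(446 + t) = (-5 - 10 - 19)*(446 + 67/168) = -34*74995/168 = -1274915/84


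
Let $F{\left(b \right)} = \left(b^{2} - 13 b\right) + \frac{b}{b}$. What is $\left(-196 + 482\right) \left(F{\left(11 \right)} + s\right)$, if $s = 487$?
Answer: $133276$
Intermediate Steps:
$F{\left(b \right)} = 1 + b^{2} - 13 b$ ($F{\left(b \right)} = \left(b^{2} - 13 b\right) + 1 = 1 + b^{2} - 13 b$)
$\left(-196 + 482\right) \left(F{\left(11 \right)} + s\right) = \left(-196 + 482\right) \left(\left(1 + 11^{2} - 143\right) + 487\right) = 286 \left(\left(1 + 121 - 143\right) + 487\right) = 286 \left(-21 + 487\right) = 286 \cdot 466 = 133276$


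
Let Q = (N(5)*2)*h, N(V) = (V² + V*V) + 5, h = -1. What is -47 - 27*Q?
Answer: 2923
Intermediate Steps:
N(V) = 5 + 2*V² (N(V) = (V² + V²) + 5 = 2*V² + 5 = 5 + 2*V²)
Q = -110 (Q = ((5 + 2*5²)*2)*(-1) = ((5 + 2*25)*2)*(-1) = ((5 + 50)*2)*(-1) = (55*2)*(-1) = 110*(-1) = -110)
-47 - 27*Q = -47 - 27*(-110) = -47 + 2970 = 2923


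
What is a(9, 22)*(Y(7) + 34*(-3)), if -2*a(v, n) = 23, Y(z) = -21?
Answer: 2829/2 ≈ 1414.5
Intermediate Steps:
a(v, n) = -23/2 (a(v, n) = -½*23 = -23/2)
a(9, 22)*(Y(7) + 34*(-3)) = -23*(-21 + 34*(-3))/2 = -23*(-21 - 102)/2 = -23/2*(-123) = 2829/2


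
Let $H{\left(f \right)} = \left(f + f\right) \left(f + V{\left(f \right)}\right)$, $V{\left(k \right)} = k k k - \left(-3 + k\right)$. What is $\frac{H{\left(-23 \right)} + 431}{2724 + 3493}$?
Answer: $\frac{559975}{6217} \approx 90.072$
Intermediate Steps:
$V{\left(k \right)} = 3 + k^{3} - k$ ($V{\left(k \right)} = k k^{2} - \left(-3 + k\right) = k^{3} - \left(-3 + k\right) = 3 + k^{3} - k$)
$H{\left(f \right)} = 2 f \left(3 + f^{3}\right)$ ($H{\left(f \right)} = \left(f + f\right) \left(f + \left(3 + f^{3} - f\right)\right) = 2 f \left(3 + f^{3}\right)$)
$\frac{H{\left(-23 \right)} + 431}{2724 + 3493} = \frac{2 \left(-23\right) \left(3 + \left(-23\right)^{3}\right) + 431}{2724 + 3493} = \frac{2 \left(-23\right) \left(3 - 12167\right) + 431}{6217} = \left(2 \left(-23\right) \left(-12164\right) + 431\right) \frac{1}{6217} = \left(559544 + 431\right) \frac{1}{6217} = 559975 \cdot \frac{1}{6217} = \frac{559975}{6217}$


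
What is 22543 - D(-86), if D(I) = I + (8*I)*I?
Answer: -36539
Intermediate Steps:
D(I) = I + 8*I²
22543 - D(-86) = 22543 - (-86)*(1 + 8*(-86)) = 22543 - (-86)*(1 - 688) = 22543 - (-86)*(-687) = 22543 - 1*59082 = 22543 - 59082 = -36539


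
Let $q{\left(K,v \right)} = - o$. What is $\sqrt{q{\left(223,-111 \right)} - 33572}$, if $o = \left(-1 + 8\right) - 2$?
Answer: $i \sqrt{33577} \approx 183.24 i$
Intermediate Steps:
$o = 5$ ($o = 7 - 2 = 5$)
$q{\left(K,v \right)} = -5$ ($q{\left(K,v \right)} = \left(-1\right) 5 = -5$)
$\sqrt{q{\left(223,-111 \right)} - 33572} = \sqrt{-5 - 33572} = \sqrt{-33577} = i \sqrt{33577}$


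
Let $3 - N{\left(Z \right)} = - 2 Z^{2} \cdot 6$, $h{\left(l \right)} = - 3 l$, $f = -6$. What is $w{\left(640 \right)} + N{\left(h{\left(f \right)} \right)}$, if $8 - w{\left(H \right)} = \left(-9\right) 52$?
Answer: $4367$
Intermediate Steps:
$w{\left(H \right)} = 476$ ($w{\left(H \right)} = 8 - \left(-9\right) 52 = 8 - -468 = 8 + 468 = 476$)
$N{\left(Z \right)} = 3 + 12 Z^{2}$ ($N{\left(Z \right)} = 3 - - 2 Z^{2} \cdot 6 = 3 - - 12 Z^{2} = 3 + 12 Z^{2}$)
$w{\left(640 \right)} + N{\left(h{\left(f \right)} \right)} = 476 + \left(3 + 12 \left(\left(-3\right) \left(-6\right)\right)^{2}\right) = 476 + \left(3 + 12 \cdot 18^{2}\right) = 476 + \left(3 + 12 \cdot 324\right) = 476 + \left(3 + 3888\right) = 476 + 3891 = 4367$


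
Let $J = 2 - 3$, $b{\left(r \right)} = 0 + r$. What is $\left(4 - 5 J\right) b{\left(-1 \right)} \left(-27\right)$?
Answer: $243$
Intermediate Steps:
$b{\left(r \right)} = r$
$J = -1$
$\left(4 - 5 J\right) b{\left(-1 \right)} \left(-27\right) = \left(4 - -5\right) \left(-1\right) \left(-27\right) = \left(4 + 5\right) \left(-1\right) \left(-27\right) = 9 \left(-1\right) \left(-27\right) = \left(-9\right) \left(-27\right) = 243$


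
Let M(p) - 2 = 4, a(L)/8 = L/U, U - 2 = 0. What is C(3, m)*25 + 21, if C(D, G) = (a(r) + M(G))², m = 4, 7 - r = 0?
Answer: 28921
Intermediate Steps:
r = 7 (r = 7 - 1*0 = 7 + 0 = 7)
U = 2 (U = 2 + 0 = 2)
a(L) = 4*L (a(L) = 8*(L/2) = 4*L)
M(p) = 6 (M(p) = 2 + 4 = 6)
C(D, G) = 1156 (C(D, G) = (4*7 + 6)² = (28 + 6)² = 34² = 1156)
C(3, m)*25 + 21 = 1156*25 + 21 = 28900 + 21 = 28921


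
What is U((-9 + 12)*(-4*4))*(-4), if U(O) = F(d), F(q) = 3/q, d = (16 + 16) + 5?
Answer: -12/37 ≈ -0.32432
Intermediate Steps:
d = 37 (d = 32 + 5 = 37)
U(O) = 3/37
U((-9 + 12)*(-4*4))*(-4) = (3/37)*(-4) = -12/37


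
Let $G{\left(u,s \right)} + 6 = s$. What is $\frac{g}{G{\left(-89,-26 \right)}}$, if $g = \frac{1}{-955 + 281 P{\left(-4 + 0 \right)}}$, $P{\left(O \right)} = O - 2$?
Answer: $\frac{1}{84512} \approx 1.1833 \cdot 10^{-5}$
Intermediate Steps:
$P{\left(O \right)} = -2 + O$
$G{\left(u,s \right)} = -6 + s$
$g = - \frac{1}{2641}$ ($g = \frac{1}{-955 + 281 \left(-2 + \left(-4 + 0\right)\right)} = \frac{1}{-955 + 281 \left(-2 - 4\right)} = \frac{1}{-955 + 281 \left(-6\right)} = \frac{1}{-955 - 1686} = \frac{1}{-2641} = - \frac{1}{2641} \approx -0.00037864$)
$\frac{g}{G{\left(-89,-26 \right)}} = - \frac{1}{2641 \left(-6 - 26\right)} = - \frac{1}{2641 \left(-32\right)} = \left(- \frac{1}{2641}\right) \left(- \frac{1}{32}\right) = \frac{1}{84512}$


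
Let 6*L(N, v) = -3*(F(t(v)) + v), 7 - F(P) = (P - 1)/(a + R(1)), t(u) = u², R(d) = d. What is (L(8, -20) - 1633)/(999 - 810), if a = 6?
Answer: -1598/189 ≈ -8.4550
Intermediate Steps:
F(P) = 50/7 - P/7 (F(P) = 7 - (P - 1)/(6 + 1) = 7 - (-1 + P)/7 = 7 - (-⅐ + P/7) = 7 + (⅐ - P/7) = 50/7 - P/7)
L(N, v) = -25/7 - v/2 + v²/14 (L(N, v) = (-3*((50/7 - v²/7) + v))/6 = (-3*(50/7 + v - v²/7))/6 = (-150/7 - 3*v + 3*v²/7)/6 = -25/7 - v/2 + v²/14)
(L(8, -20) - 1633)/(999 - 810) = ((-25/7 - ½*(-20) + (1/14)*(-20)²) - 1633)/(999 - 810) = ((-25/7 + 10 + (1/14)*400) - 1633)/189 = ((-25/7 + 10 + 200/7) - 1633)*(1/189) = (35 - 1633)*(1/189) = -1598*1/189 = -1598/189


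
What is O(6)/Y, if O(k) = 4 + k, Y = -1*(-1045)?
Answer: 2/209 ≈ 0.0095694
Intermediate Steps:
Y = 1045
O(6)/Y = (4 + 6)/1045 = (1/1045)*10 = 2/209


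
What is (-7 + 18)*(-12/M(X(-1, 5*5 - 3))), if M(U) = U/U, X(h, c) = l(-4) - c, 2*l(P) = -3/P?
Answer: -132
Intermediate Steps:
l(P) = -3/(2*P) (l(P) = (-3/P)/2 = -3/(2*P))
X(h, c) = 3/8 - c (X(h, c) = -3/2/(-4) - c = -3/2*(-1/4) - c = 3/8 - c)
M(U) = 1
(-7 + 18)*(-12/M(X(-1, 5*5 - 3))) = (-7 + 18)*(-12/1) = 11*(-12*1) = 11*(-12) = -132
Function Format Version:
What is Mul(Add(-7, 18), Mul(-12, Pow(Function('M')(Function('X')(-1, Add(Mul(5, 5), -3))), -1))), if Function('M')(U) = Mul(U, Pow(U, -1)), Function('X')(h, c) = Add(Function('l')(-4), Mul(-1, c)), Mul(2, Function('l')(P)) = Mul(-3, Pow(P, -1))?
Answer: -132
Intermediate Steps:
Function('l')(P) = Mul(Rational(-3, 2), Pow(P, -1)) (Function('l')(P) = Mul(Rational(1, 2), Mul(-3, Pow(P, -1))) = Mul(Rational(-3, 2), Pow(P, -1)))
Function('X')(h, c) = Add(Rational(3, 8), Mul(-1, c)) (Function('X')(h, c) = Add(Mul(Rational(-3, 2), Pow(-4, -1)), Mul(-1, c)) = Add(Mul(Rational(-3, 2), Rational(-1, 4)), Mul(-1, c)) = Add(Rational(3, 8), Mul(-1, c)))
Function('M')(U) = 1
Mul(Add(-7, 18), Mul(-12, Pow(Function('M')(Function('X')(-1, Add(Mul(5, 5), -3))), -1))) = Mul(Add(-7, 18), Mul(-12, Pow(1, -1))) = Mul(11, Mul(-12, 1)) = Mul(11, -12) = -132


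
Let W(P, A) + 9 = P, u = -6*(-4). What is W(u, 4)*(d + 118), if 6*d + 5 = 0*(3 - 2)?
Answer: 3515/2 ≈ 1757.5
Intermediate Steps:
u = 24
d = -5/6 (d = -5/6 + (0*(3 - 2))/6 = -5/6 + (0*1)/6 = -5/6 + (1/6)*0 = -5/6 + 0 = -5/6 ≈ -0.83333)
W(P, A) = -9 + P
W(u, 4)*(d + 118) = (-9 + 24)*(-5/6 + 118) = 15*(703/6) = 3515/2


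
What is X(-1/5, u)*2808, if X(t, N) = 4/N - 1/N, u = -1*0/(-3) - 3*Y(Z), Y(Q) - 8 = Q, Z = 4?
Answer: -234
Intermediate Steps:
Y(Q) = 8 + Q
u = -36 (u = -1*0/(-3) - 3*(8 + 4) = 0*(-1/3) - 3*12 = 0 - 36 = -36)
X(t, N) = 3/N
X(-1/5, u)*2808 = (3/(-36))*2808 = (3*(-1/36))*2808 = -1/12*2808 = -234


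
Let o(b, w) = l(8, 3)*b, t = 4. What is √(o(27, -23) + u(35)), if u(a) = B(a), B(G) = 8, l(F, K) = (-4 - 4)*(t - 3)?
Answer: 4*I*√13 ≈ 14.422*I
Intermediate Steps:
l(F, K) = -8 (l(F, K) = (-4 - 4)*(4 - 3) = -8*1 = -8)
o(b, w) = -8*b
u(a) = 8
√(o(27, -23) + u(35)) = √(-8*27 + 8) = √(-216 + 8) = √(-208) = 4*I*√13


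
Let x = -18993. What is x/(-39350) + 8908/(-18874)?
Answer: 3972041/371345950 ≈ 0.010696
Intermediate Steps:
x/(-39350) + 8908/(-18874) = -18993/(-39350) + 8908/(-18874) = -18993*(-1/39350) + 8908*(-1/18874) = 18993/39350 - 4454/9437 = 3972041/371345950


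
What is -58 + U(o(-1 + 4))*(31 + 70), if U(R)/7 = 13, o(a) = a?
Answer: 9133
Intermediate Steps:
U(R) = 91 (U(R) = 7*13 = 91)
-58 + U(o(-1 + 4))*(31 + 70) = -58 + 91*(31 + 70) = -58 + 91*101 = -58 + 9191 = 9133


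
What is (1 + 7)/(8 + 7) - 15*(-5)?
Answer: 1133/15 ≈ 75.533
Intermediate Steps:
(1 + 7)/(8 + 7) - 15*(-5) = 8/15 + 75 = 1133/15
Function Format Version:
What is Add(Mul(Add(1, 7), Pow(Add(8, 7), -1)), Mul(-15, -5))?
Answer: Rational(1133, 15) ≈ 75.533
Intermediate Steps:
Add(Mul(Add(1, 7), Pow(Add(8, 7), -1)), Mul(-15, -5)) = Add(Mul(8, Pow(15, -1)), 75) = Add(Mul(8, Rational(1, 15)), 75) = Add(Rational(8, 15), 75) = Rational(1133, 15)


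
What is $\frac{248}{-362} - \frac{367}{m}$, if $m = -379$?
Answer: $\frac{19431}{68599} \approx 0.28325$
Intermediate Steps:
$\frac{248}{-362} - \frac{367}{m} = \frac{248}{-362} - \frac{367}{-379} = 248 \left(- \frac{1}{362}\right) - - \frac{367}{379} = - \frac{124}{181} + \frac{367}{379} = \frac{19431}{68599}$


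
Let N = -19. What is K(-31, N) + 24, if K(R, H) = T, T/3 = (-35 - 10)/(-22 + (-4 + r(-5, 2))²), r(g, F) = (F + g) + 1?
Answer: 201/14 ≈ 14.357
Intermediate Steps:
r(g, F) = 1 + F + g
T = -135/14 (T = 3*((-35 - 10)/(-22 + (-4 + (1 + 2 - 5))²)) = 3*(-45/(-22 + (-4 - 2)²)) = 3*(-45/(-22 + (-6)²)) = 3*(-45/(-22 + 36)) = 3*(-45/14) = -135/14 ≈ -9.6429)
K(R, H) = -135/14
K(-31, N) + 24 = -135/14 + 24 = 201/14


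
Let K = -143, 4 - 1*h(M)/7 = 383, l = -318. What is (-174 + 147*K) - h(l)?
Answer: -18542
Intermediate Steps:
h(M) = -2653 (h(M) = 28 - 7*383 = 28 - 2681 = -2653)
(-174 + 147*K) - h(l) = (-174 + 147*(-143)) - 1*(-2653) = (-174 - 21021) + 2653 = -21195 + 2653 = -18542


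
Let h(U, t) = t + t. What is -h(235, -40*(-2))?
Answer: -160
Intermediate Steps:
h(U, t) = 2*t
-h(235, -40*(-2)) = -2*(-40*(-2)) = -2*80 = -1*160 = -160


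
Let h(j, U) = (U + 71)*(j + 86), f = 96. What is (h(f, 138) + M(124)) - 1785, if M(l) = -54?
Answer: 36199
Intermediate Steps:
h(j, U) = (71 + U)*(86 + j)
(h(f, 138) + M(124)) - 1785 = ((6106 + 71*96 + 86*138 + 138*96) - 54) - 1785 = ((6106 + 6816 + 11868 + 13248) - 54) - 1785 = (38038 - 54) - 1785 = 37984 - 1785 = 36199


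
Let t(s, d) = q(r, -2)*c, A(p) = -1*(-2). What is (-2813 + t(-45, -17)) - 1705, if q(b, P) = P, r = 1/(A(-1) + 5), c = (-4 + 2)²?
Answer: -4526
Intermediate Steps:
c = 4 (c = (-2)² = 4)
A(p) = 2
r = ⅐ (r = 1/(2 + 5) = 1/7 = ⅐ ≈ 0.14286)
t(s, d) = -8 (t(s, d) = -2*4 = -8)
(-2813 + t(-45, -17)) - 1705 = (-2813 - 8) - 1705 = -2821 - 1705 = -4526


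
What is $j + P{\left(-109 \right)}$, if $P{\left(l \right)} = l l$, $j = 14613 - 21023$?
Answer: $5471$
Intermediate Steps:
$j = -6410$
$P{\left(l \right)} = l^{2}$
$j + P{\left(-109 \right)} = -6410 + \left(-109\right)^{2} = -6410 + 11881 = 5471$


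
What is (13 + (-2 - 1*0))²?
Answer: 121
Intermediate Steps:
(13 + (-2 - 1*0))² = (13 + (-2 + 0))² = (13 - 2)² = 11² = 121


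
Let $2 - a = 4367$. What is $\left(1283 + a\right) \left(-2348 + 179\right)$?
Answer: $6684858$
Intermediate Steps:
$a = -4365$ ($a = 2 - 4367 = -4365$)
$\left(1283 + a\right) \left(-2348 + 179\right) = \left(1283 - 4365\right) \left(-2348 + 179\right) = \left(-3082\right) \left(-2169\right) = 6684858$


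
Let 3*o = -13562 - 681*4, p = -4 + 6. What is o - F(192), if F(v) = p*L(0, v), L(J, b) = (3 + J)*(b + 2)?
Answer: -19778/3 ≈ -6592.7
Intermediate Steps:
L(J, b) = (2 + b)*(3 + J) (L(J, b) = (3 + J)*(2 + b) = (2 + b)*(3 + J))
p = 2
o = -16286/3 (o = (-13562 - 681*4)/3 = (-13562 - 2724)/3 = (1/3)*(-16286) = -16286/3 ≈ -5428.7)
F(v) = 12 + 6*v (F(v) = 2*(6 + 2*0 + 3*v + 0*v) = 2*(6 + 0 + 3*v + 0) = 2*(6 + 3*v) = 12 + 6*v)
o - F(192) = -16286/3 - (12 + 6*192) = -16286/3 - (12 + 1152) = -16286/3 - 1*1164 = -16286/3 - 1164 = -19778/3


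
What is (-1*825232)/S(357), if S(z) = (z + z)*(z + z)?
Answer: -206308/127449 ≈ -1.6187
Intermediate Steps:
S(z) = 4*z**2 (S(z) = (2*z)*(2*z) = 4*z**2)
(-1*825232)/S(357) = (-1*825232)/((4*357**2)) = -825232/(4*127449) = -825232/509796 = -825232*1/509796 = -206308/127449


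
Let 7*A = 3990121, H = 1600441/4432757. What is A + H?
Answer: 2526749713812/4432757 ≈ 5.7002e+5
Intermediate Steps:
H = 1600441/4432757 (H = 1600441*(1/4432757) = 1600441/4432757 ≈ 0.36105)
A = 3990121/7 (A = (⅐)*3990121 = 3990121/7 ≈ 5.7002e+5)
A + H = 3990121/7 + 1600441/4432757 = 2526749713812/4432757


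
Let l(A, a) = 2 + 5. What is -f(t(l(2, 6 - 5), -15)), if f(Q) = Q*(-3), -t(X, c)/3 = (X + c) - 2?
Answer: 90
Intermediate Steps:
l(A, a) = 7
t(X, c) = 6 - 3*X - 3*c (t(X, c) = -3*((X + c) - 2) = -3*(-2 + X + c) = 6 - 3*X - 3*c)
f(Q) = -3*Q
-f(t(l(2, 6 - 5), -15)) = -(-3)*(6 - 3*7 - 3*(-15)) = -(-3)*(6 - 21 + 45) = -(-3)*30 = -1*(-90) = 90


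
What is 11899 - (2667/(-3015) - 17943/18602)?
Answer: 222486493883/18695010 ≈ 11901.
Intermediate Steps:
11899 - (2667/(-3015) - 17943/18602) = 11899 - (2667*(-1/3015) - 17943*1/18602) = 11899 - (-889/1005 - 17943/18602) = 11899 - 1*(-34569893/18695010) = 11899 + 34569893/18695010 = 222486493883/18695010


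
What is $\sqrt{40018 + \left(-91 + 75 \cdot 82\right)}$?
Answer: $\sqrt{46077} \approx 214.66$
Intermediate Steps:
$\sqrt{40018 + \left(-91 + 75 \cdot 82\right)} = \sqrt{40018 + \left(-91 + 6150\right)} = \sqrt{40018 + 6059} = \sqrt{46077}$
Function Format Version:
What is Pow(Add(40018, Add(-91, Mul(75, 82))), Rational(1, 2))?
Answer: Pow(46077, Rational(1, 2)) ≈ 214.66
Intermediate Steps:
Pow(Add(40018, Add(-91, Mul(75, 82))), Rational(1, 2)) = Pow(Add(40018, Add(-91, 6150)), Rational(1, 2)) = Pow(Add(40018, 6059), Rational(1, 2)) = Pow(46077, Rational(1, 2))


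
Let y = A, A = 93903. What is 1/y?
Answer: 1/93903 ≈ 1.0649e-5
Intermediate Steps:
y = 93903
1/y = 1/93903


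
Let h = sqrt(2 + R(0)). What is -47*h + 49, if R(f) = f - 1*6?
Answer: 49 - 94*I ≈ 49.0 - 94.0*I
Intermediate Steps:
R(f) = -6 + f (R(f) = f - 6 = -6 + f)
h = 2*I (h = sqrt(2 + (-6 + 0)) = sqrt(2 - 6) = sqrt(-4) = 2*I ≈ 2.0*I)
-47*h + 49 = -94*I + 49 = 49 - 94*I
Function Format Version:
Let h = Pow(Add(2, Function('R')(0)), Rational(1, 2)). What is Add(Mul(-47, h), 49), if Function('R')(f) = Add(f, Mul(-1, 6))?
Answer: Add(49, Mul(-94, I)) ≈ Add(49.000, Mul(-94.000, I))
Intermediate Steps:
Function('R')(f) = Add(-6, f) (Function('R')(f) = Add(f, -6) = Add(-6, f))
h = Mul(2, I) (h = Pow(Add(2, Add(-6, 0)), Rational(1, 2)) = Pow(Add(2, -6), Rational(1, 2)) = Pow(-4, Rational(1, 2)) = Mul(2, I) ≈ Mul(2.0000, I))
Add(Mul(-47, h), 49) = Add(Mul(-47, Mul(2, I)), 49) = Add(Mul(-94, I), 49) = Add(49, Mul(-94, I))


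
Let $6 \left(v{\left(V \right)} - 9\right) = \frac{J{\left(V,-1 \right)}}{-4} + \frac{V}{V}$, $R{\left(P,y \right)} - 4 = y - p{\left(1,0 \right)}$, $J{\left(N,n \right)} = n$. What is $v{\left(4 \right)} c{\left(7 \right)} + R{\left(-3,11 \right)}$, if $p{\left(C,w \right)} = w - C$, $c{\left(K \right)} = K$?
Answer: $\frac{1931}{24} \approx 80.458$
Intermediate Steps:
$R{\left(P,y \right)} = 5 + y$ ($R{\left(P,y \right)} = 4 + \left(y - \left(0 - 1\right)\right) = 4 + \left(y - -1\right) = 4 + \left(y + 1\right) = 4 + \left(1 + y\right) = 5 + y$)
$v{\left(V \right)} = \frac{221}{24}$ ($v{\left(V \right)} = 9 + \frac{- \frac{1}{-4} + \frac{V}{V}}{6} = 9 + \frac{\left(-1\right) \left(- \frac{1}{4}\right) + 1}{6} = 9 + \frac{\frac{1}{4} + 1}{6} = 9 + \frac{1}{6} \cdot \frac{5}{4} = 9 + \frac{5}{24} = \frac{221}{24}$)
$v{\left(4 \right)} c{\left(7 \right)} + R{\left(-3,11 \right)} = \frac{221}{24} \cdot 7 + \left(5 + 11\right) = \frac{1547}{24} + 16 = \frac{1931}{24}$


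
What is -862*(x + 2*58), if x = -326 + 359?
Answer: -128438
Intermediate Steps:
x = 33
-862*(x + 2*58) = -862*(33 + 2*58) = -862*(33 + 116) = -862*149 = -128438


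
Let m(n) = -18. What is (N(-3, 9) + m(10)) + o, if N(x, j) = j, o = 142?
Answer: 133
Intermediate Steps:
(N(-3, 9) + m(10)) + o = (9 - 18) + 142 = -9 + 142 = 133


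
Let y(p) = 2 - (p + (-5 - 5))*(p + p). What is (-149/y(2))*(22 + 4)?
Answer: -1937/17 ≈ -113.94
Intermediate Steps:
y(p) = 2 - 2*p*(-10 + p) (y(p) = 2 - (p - 10)*2*p = 2 - (-10 + p)*2*p = 2 - 2*p*(-10 + p))
(-149/y(2))*(22 + 4) = (-149/(2 - 2*2² + 20*2))*(22 + 4) = -149/(2 - 2*4 + 40)*26 = -149/(2 - 8 + 40)*26 = -149/34*26 = -1937/17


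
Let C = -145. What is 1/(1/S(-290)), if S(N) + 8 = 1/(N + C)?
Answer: -3481/435 ≈ -8.0023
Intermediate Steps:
S(N) = -8 + 1/(-145 + N) (S(N) = -8 + 1/(N - 145) = -8 + 1/(-145 + N))
1/(1/S(-290)) = 1/(1/((1161 - 8*(-290))/(-145 - 290))) = 1/(1/((1161 + 2320)/(-435))) = 1/(1/(-1/435*3481)) = 1/(1/(-3481/435)) = 1/(-435/3481) = -3481/435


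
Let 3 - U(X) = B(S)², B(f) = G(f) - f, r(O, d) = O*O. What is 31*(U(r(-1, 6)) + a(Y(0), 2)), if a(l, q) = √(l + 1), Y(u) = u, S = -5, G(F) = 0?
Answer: -651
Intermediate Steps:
r(O, d) = O²
B(f) = -f (B(f) = 0 - f = -f)
U(X) = -22 (U(X) = 3 - (-1*(-5))² = 3 - 1*5² = 3 - 1*25 = 3 - 25 = -22)
a(l, q) = √(1 + l)
31*(U(r(-1, 6)) + a(Y(0), 2)) = 31*(-22 + √(1 + 0)) = 31*(-22 + √1) = 31*(-22 + 1) = 31*(-21) = -651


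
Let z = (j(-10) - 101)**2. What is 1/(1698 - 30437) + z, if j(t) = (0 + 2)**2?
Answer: 270405250/28739 ≈ 9409.0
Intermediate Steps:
j(t) = 4 (j(t) = 2**2 = 4)
z = 9409 (z = (4 - 101)**2 = (-97)**2 = 9409)
1/(1698 - 30437) + z = 1/(1698 - 30437) + 9409 = 1/(-28739) + 9409 = -1/28739 + 9409 = 270405250/28739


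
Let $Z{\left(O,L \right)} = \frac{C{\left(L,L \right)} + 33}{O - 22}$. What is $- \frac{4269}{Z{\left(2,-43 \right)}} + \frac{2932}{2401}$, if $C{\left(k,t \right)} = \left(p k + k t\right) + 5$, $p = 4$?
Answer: $\frac{122464}{2401} \approx 51.005$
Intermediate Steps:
$C{\left(k,t \right)} = 5 + 4 k + k t$ ($C{\left(k,t \right)} = \left(4 k + k t\right) + 5 = 5 + 4 k + k t$)
$Z{\left(O,L \right)} = \frac{38 + L^{2} + 4 L}{-22 + O}$ ($Z{\left(O,L \right)} = \frac{\left(5 + 4 L + L L\right) + 33}{O - 22} = \frac{\left(5 + 4 L + L^{2}\right) + 33}{-22 + O} = \frac{\left(5 + L^{2} + 4 L\right) + 33}{-22 + O} = \frac{38 + L^{2} + 4 L}{-22 + O}$)
$- \frac{4269}{Z{\left(2,-43 \right)}} + \frac{2932}{2401} = - \frac{4269}{\frac{1}{-22 + 2} \left(38 + \left(-43\right)^{2} + 4 \left(-43\right)\right)} + \frac{2932}{2401} = - \frac{4269}{\frac{1}{-20} \left(38 + 1849 - 172\right)} + 2932 \cdot \frac{1}{2401} = - \frac{4269}{\left(- \frac{1}{20}\right) 1715} + \frac{2932}{2401} = - \frac{4269}{- \frac{343}{4}} + \frac{2932}{2401} = \left(-4269\right) \left(- \frac{4}{343}\right) + \frac{2932}{2401} = \frac{17076}{343} + \frac{2932}{2401} = \frac{122464}{2401}$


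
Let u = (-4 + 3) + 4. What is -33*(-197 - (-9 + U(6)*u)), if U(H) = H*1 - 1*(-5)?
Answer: 7293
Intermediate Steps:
u = 3 (u = -1 + 4 = 3)
U(H) = 5 + H (U(H) = H + 5 = 5 + H)
-33*(-197 - (-9 + U(6)*u)) = -33*(-197 - (-9 + (5 + 6)*3)) = -33*(-197 - (-9 + 11*3)) = -33*(-197 - (-9 + 33)) = -33*(-197 - 1*24) = -33*(-197 - 24) = -33*(-221) = 7293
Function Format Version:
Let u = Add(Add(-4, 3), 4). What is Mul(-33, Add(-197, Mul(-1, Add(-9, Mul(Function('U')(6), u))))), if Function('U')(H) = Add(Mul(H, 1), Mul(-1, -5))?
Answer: 7293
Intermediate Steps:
u = 3 (u = Add(-1, 4) = 3)
Function('U')(H) = Add(5, H) (Function('U')(H) = Add(H, 5) = Add(5, H))
Mul(-33, Add(-197, Mul(-1, Add(-9, Mul(Function('U')(6), u))))) = Mul(-33, Add(-197, Mul(-1, Add(-9, Mul(Add(5, 6), 3))))) = Mul(-33, Add(-197, Mul(-1, Add(-9, Mul(11, 3))))) = Mul(-33, Add(-197, Mul(-1, Add(-9, 33)))) = Mul(-33, Add(-197, Mul(-1, 24))) = Mul(-33, Add(-197, -24)) = Mul(-33, -221) = 7293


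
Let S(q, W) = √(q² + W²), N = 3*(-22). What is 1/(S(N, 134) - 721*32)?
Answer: -2884/66536859 - √5578/266147436 ≈ -4.3625e-5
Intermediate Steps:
N = -66
S(q, W) = √(W² + q²)
1/(S(N, 134) - 721*32) = 1/(√(134² + (-66)²) - 721*32) = 1/(√(17956 + 4356) - 23072) = 1/(√22312 - 23072) = 1/(2*√5578 - 23072) = 1/(-23072 + 2*√5578)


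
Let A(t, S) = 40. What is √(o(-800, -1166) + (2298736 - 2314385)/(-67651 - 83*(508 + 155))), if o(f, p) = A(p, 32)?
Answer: √150983778830/61340 ≈ 6.3346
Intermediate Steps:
o(f, p) = 40
√(o(-800, -1166) + (2298736 - 2314385)/(-67651 - 83*(508 + 155))) = √(40 + (2298736 - 2314385)/(-67651 - 83*(508 + 155))) = √(40 - 15649/(-67651 - 83*663)) = √(40 - 15649/(-67651 - 55029)) = √(40 - 15649/(-122680)) = √(40 - 15649*(-1/122680)) = √(40 + 15649/122680) = √(4922849/122680) = √150983778830/61340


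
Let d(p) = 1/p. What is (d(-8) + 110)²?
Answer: 772641/64 ≈ 12073.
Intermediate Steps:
(d(-8) + 110)² = (1/(-8) + 110)² = (-⅛ + 110)² = (879/8)² = 772641/64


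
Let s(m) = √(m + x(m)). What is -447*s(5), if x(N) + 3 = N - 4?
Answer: -447*√3 ≈ -774.23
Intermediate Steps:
x(N) = -7 + N (x(N) = -3 + (N - 4) = -3 + (-4 + N) = -7 + N)
s(m) = √(-7 + 2*m) (s(m) = √(m + (-7 + m)) = √(-7 + 2*m))
-447*s(5) = -447*√(-7 + 2*5) = -447*√(-7 + 10) = -447*√3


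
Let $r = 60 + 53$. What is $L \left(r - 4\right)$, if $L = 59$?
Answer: $6431$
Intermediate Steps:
$r = 113$
$L \left(r - 4\right) = 59 \left(113 - 4\right) = 59 \cdot 109 = 6431$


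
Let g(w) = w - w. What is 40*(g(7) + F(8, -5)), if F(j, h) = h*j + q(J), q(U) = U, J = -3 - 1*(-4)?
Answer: -1560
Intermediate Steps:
J = 1 (J = -3 + 4 = 1)
F(j, h) = 1 + h*j (F(j, h) = h*j + 1 = 1 + h*j)
g(w) = 0
40*(g(7) + F(8, -5)) = 40*(0 + (1 - 5*8)) = 40*(0 + (1 - 40)) = 40*(0 - 39) = 40*(-39) = -1560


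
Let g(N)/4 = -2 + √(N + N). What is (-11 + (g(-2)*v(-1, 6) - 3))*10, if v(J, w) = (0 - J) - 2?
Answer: -60 - 80*I ≈ -60.0 - 80.0*I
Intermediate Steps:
v(J, w) = -2 - J (v(J, w) = -J - 2 = -2 - J)
g(N) = -8 + 4*√2*√N (g(N) = 4*(-2 + √(N + N)) = 4*(-2 + √(2*N)) = 4*(-2 + √2*√N) = -8 + 4*√2*√N)
(-11 + (g(-2)*v(-1, 6) - 3))*10 = (-11 + ((-8 + 4*√2*√(-2))*(-2 - 1*(-1)) - 3))*10 = (-11 + ((-8 + 4*√2*(I*√2))*(-2 + 1) - 3))*10 = (-11 + ((-8 + 8*I)*(-1) - 3))*10 = (-11 + ((8 - 8*I) - 3))*10 = (-11 + (5 - 8*I))*10 = (-6 - 8*I)*10 = -60 - 80*I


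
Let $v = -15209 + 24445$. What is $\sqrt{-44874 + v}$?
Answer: $i \sqrt{35638} \approx 188.78 i$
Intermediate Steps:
$v = 9236$
$\sqrt{-44874 + v} = \sqrt{-44874 + 9236} = \sqrt{-35638} = i \sqrt{35638}$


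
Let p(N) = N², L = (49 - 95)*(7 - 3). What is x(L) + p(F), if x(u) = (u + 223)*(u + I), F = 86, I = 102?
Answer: 4198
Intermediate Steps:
L = -184 (L = -46*4 = -184)
x(u) = (102 + u)*(223 + u) (x(u) = (u + 223)*(u + 102) = (223 + u)*(102 + u) = (102 + u)*(223 + u))
x(L) + p(F) = (22746 + (-184)² + 325*(-184)) + 86² = (22746 + 33856 - 59800) + 7396 = -3198 + 7396 = 4198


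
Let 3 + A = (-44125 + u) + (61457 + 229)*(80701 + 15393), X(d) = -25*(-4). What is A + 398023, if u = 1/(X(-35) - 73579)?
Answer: 435584127680540/73479 ≈ 5.9280e+9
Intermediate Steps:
X(d) = 100
u = -1/73479 (u = 1/(100 - 73579) = 1/(-73479) = -1/73479 ≈ -1.3609e-5)
A = 435554881348523/73479 (A = -3 + ((-44125 - 1/73479) + (61457 + 229)*(80701 + 15393)) = -3 + (-3242260876/73479 + 61686*96094) = -3 + (-3242260876/73479 + 5927654484) = -3 + 435554881568960/73479 = 435554881348523/73479 ≈ 5.9276e+9)
A + 398023 = 435554881348523/73479 + 398023 = 435584127680540/73479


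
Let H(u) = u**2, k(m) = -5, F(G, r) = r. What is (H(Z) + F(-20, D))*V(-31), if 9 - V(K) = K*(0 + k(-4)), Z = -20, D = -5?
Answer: -57670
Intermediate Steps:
V(K) = 9 + 5*K (V(K) = 9 - K*(0 - 5) = 9 - K*(-5) = 9 - (-5)*K = 9 + 5*K)
(H(Z) + F(-20, D))*V(-31) = ((-20)**2 - 5)*(9 + 5*(-31)) = (400 - 5)*(9 - 155) = 395*(-146) = -57670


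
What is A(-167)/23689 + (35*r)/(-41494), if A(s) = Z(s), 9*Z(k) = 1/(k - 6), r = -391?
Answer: 504754392011/1530455276862 ≈ 0.32981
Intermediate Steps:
Z(k) = 1/(9*(-6 + k)) (Z(k) = 1/(9*(k - 6)) = 1/(9*(-6 + k)))
A(s) = 1/(9*(-6 + s))
A(-167)/23689 + (35*r)/(-41494) = (1/(9*(-6 - 167)))/23689 + (35*(-391))/(-41494) = ((⅑)/(-173))*(1/23689) - 13685*(-1/41494) = ((⅑)*(-1/173))*(1/23689) + 13685/41494 = -1/1557*1/23689 + 13685/41494 = -1/36883773 + 13685/41494 = 504754392011/1530455276862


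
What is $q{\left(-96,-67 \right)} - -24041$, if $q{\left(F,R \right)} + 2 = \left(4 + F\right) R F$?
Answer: $-567705$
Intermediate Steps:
$q{\left(F,R \right)} = -2 + F R \left(4 + F\right)$ ($q{\left(F,R \right)} = -2 + \left(4 + F\right) R F = -2 + \left(4 + F\right) F R = -2 + F R \left(4 + F\right)$)
$q{\left(-96,-67 \right)} - -24041 = \left(-2 - 67 \left(-96\right)^{2} + 4 \left(-96\right) \left(-67\right)\right) - -24041 = \left(-2 - 617472 + 25728\right) + 24041 = -591746 + 24041 = -567705$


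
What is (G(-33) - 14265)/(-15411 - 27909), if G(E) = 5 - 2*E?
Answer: 7097/21660 ≈ 0.32765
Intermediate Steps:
(G(-33) - 14265)/(-15411 - 27909) = ((5 - 2*(-33)) - 14265)/(-15411 - 27909) = ((5 + 66) - 14265)/(-43320) = (71 - 14265)*(-1/43320) = -14194*(-1/43320) = 7097/21660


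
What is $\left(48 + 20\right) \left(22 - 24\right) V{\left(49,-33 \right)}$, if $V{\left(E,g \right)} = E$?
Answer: $-6664$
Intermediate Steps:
$\left(48 + 20\right) \left(22 - 24\right) V{\left(49,-33 \right)} = \left(48 + 20\right) \left(22 - 24\right) 49 = 68 \left(-2\right) 49 = \left(-136\right) 49 = -6664$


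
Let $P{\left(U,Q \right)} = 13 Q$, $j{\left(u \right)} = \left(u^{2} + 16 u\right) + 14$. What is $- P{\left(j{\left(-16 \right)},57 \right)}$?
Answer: $-741$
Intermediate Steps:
$j{\left(u \right)} = 14 + u^{2} + 16 u$
$- P{\left(j{\left(-16 \right)},57 \right)} = - 13 \cdot 57 = \left(-1\right) 741 = -741$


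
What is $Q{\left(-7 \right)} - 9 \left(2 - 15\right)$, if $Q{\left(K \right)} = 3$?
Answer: $120$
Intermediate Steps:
$Q{\left(-7 \right)} - 9 \left(2 - 15\right) = 3 - 9 \left(2 - 15\right) = 3 - -117 = 3 + 117 = 120$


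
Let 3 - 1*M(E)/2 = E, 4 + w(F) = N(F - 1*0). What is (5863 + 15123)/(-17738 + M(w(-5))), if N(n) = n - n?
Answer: -1499/1266 ≈ -1.1840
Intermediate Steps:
N(n) = 0
w(F) = -4 (w(F) = -4 + 0 = -4)
M(E) = 6 - 2*E
(5863 + 15123)/(-17738 + M(w(-5))) = (5863 + 15123)/(-17738 + (6 - 2*(-4))) = 20986/(-17738 + (6 + 8)) = 20986/(-17738 + 14) = 20986/(-17724) = 20986*(-1/17724) = -1499/1266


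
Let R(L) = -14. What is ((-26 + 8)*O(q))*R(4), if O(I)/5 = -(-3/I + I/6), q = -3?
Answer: -630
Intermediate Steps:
O(I) = 15/I - 5*I/6 (O(I) = 5*(-(-3/I + I/6)) = 5*(3/I - I/6) = 15/I - 5*I/6)
((-26 + 8)*O(q))*R(4) = ((-26 + 8)*(15/(-3) - 5/6*(-3)))*(-14) = -18*(15*(-1/3) + 5/2)*(-14) = -18*(-5 + 5/2)*(-14) = -18*(-5/2)*(-14) = 45*(-14) = -630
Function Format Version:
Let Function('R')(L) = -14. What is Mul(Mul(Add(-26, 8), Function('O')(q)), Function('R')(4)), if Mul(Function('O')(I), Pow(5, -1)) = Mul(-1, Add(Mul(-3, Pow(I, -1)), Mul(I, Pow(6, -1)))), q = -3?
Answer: -630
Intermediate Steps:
Function('O')(I) = Add(Mul(15, Pow(I, -1)), Mul(Rational(-5, 6), I)) (Function('O')(I) = Mul(5, Mul(-1, Add(Mul(-3, Pow(I, -1)), Mul(I, Pow(6, -1))))) = Mul(5, Mul(-1, Add(Mul(-3, Pow(I, -1)), Mul(I, Rational(1, 6))))) = Mul(5, Mul(-1, Add(Mul(-3, Pow(I, -1)), Mul(Rational(1, 6), I)))) = Mul(5, Add(Mul(3, Pow(I, -1)), Mul(Rational(-1, 6), I))) = Add(Mul(15, Pow(I, -1)), Mul(Rational(-5, 6), I)))
Mul(Mul(Add(-26, 8), Function('O')(q)), Function('R')(4)) = Mul(Mul(Add(-26, 8), Add(Mul(15, Pow(-3, -1)), Mul(Rational(-5, 6), -3))), -14) = Mul(Mul(-18, Add(Mul(15, Rational(-1, 3)), Rational(5, 2))), -14) = Mul(Mul(-18, Add(-5, Rational(5, 2))), -14) = Mul(Mul(-18, Rational(-5, 2)), -14) = Mul(45, -14) = -630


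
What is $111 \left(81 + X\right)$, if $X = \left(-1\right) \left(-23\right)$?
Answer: $11544$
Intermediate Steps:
$X = 23$
$111 \left(81 + X\right) = 111 \left(81 + 23\right) = 111 \cdot 104 = 11544$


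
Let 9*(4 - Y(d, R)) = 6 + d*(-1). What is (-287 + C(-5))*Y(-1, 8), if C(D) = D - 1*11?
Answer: -2929/3 ≈ -976.33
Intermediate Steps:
Y(d, R) = 10/3 + d/9 (Y(d, R) = 4 - (6 + d*(-1))/9 = 4 - (6 - d)/9 = 4 + (-2/3 + d/9) = 10/3 + d/9)
C(D) = -11 + D (C(D) = D - 11 = -11 + D)
(-287 + C(-5))*Y(-1, 8) = (-287 + (-11 - 5))*(10/3 + (1/9)*(-1)) = (-287 - 16)*(10/3 - 1/9) = -303*29/9 = -2929/3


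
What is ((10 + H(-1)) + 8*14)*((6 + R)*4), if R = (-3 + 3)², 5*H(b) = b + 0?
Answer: 14616/5 ≈ 2923.2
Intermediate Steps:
H(b) = b/5 (H(b) = (b + 0)/5 = b/5)
R = 0 (R = 0² = 0)
((10 + H(-1)) + 8*14)*((6 + R)*4) = ((10 + (⅕)*(-1)) + 8*14)*((6 + 0)*4) = ((10 - ⅕) + 112)*(6*4) = (49/5 + 112)*24 = (609/5)*24 = 14616/5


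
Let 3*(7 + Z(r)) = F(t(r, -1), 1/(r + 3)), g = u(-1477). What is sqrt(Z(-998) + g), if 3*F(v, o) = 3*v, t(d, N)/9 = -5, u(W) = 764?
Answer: sqrt(742) ≈ 27.240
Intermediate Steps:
t(d, N) = -45 (t(d, N) = 9*(-5) = -45)
g = 764
F(v, o) = v (F(v, o) = (3*v)/3 = v)
Z(r) = -22 (Z(r) = -7 + (1/3)*(-45) = -7 - 15 = -22)
sqrt(Z(-998) + g) = sqrt(-22 + 764) = sqrt(742)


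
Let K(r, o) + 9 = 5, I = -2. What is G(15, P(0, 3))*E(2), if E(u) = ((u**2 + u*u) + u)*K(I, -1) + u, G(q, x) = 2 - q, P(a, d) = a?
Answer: 494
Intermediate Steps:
K(r, o) = -4 (K(r, o) = -9 + 5 = -4)
E(u) = -8*u**2 - 3*u (E(u) = ((u**2 + u*u) + u)*(-4) + u = ((u**2 + u**2) + u)*(-4) + u = (2*u**2 + u)*(-4) + u = (u + 2*u**2)*(-4) + u = (-8*u**2 - 4*u) + u = -8*u**2 - 3*u)
G(15, P(0, 3))*E(2) = (2 - 1*15)*(2*(-3 - 8*2)) = (2 - 15)*(2*(-3 - 16)) = -26*(-19) = -13*(-38) = 494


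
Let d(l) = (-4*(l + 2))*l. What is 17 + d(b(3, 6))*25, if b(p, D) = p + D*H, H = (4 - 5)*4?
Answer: -39883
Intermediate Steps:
H = -4 (H = -1*4 = -4)
b(p, D) = p - 4*D (b(p, D) = p + D*(-4) = p - 4*D)
d(l) = l*(-8 - 4*l) (d(l) = (-4*(2 + l))*l = (-8 - 4*l)*l = l*(-8 - 4*l))
17 + d(b(3, 6))*25 = 17 - 4*(3 - 4*6)*(2 + (3 - 4*6))*25 = 17 - 4*(3 - 24)*(2 + (3 - 24))*25 = 17 - 4*(-21)*(2 - 21)*25 = 17 - 4*(-21)*(-19)*25 = 17 - 1596*25 = 17 - 39900 = -39883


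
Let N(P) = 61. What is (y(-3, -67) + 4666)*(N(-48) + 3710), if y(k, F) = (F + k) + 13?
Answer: 17380539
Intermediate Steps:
y(k, F) = 13 + F + k
(y(-3, -67) + 4666)*(N(-48) + 3710) = ((13 - 67 - 3) + 4666)*(61 + 3710) = (-57 + 4666)*3771 = 4609*3771 = 17380539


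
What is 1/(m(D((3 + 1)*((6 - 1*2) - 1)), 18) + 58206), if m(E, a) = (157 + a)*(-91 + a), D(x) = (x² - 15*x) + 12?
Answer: 1/45431 ≈ 2.2011e-5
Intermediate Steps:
D(x) = 12 + x² - 15*x
m(E, a) = (-91 + a)*(157 + a)
1/(m(D((3 + 1)*((6 - 1*2) - 1)), 18) + 58206) = 1/((-14287 + 18² + 66*18) + 58206) = 1/((-14287 + 324 + 1188) + 58206) = 1/(-12775 + 58206) = 1/45431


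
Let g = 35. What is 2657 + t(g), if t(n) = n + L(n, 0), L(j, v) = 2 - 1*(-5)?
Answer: 2699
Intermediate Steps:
L(j, v) = 7 (L(j, v) = 2 + 5 = 7)
t(n) = 7 + n (t(n) = n + 7 = 7 + n)
2657 + t(g) = 2657 + (7 + 35) = 2657 + 42 = 2699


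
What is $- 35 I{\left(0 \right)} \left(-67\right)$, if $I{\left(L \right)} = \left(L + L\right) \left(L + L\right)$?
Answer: $0$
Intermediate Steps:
$I{\left(L \right)} = 4 L^{2}$ ($I{\left(L \right)} = 2 L 2 L = 4 L^{2}$)
$- 35 I{\left(0 \right)} \left(-67\right) = - 35 \cdot 4 \cdot 0^{2} \left(-67\right) = - 35 \cdot 4 \cdot 0 \left(-67\right) = \left(-35\right) 0 \left(-67\right) = 0 \left(-67\right) = 0$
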